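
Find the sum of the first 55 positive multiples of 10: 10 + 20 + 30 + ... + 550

Factor out 10: = 10(1 + 2 + ... + 55) = 10 × n(n+1)/2
= 10 × 55×56/2
= 10 × 1540
= 15400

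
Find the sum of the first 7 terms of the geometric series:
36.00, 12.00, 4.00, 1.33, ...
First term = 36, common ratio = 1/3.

Sₙ = a(1 - rⁿ) / (1 - r)
S_7 = 36(1 - (1/3)^7) / (1 - (1/3))
S_7 = 36(1 - (1/2187)) / (2/3)
S_7 = 4372/81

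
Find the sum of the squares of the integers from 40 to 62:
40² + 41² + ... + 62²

Use ∑_{k=1}^{n} k² = n(n+1)(2n+1)/6, then subtract the first 39 terms.
∑_{k=1}^{62} k² = 62×63×125/6 = 81375
∑_{k=1}^{39} k² = 39×40×79/6 = 20540
∑_{k=40}^{62} k² = 81375 - 20540 = 60835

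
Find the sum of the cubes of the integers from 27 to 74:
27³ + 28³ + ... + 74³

Use ∑_{k=1}^{n} k³ = [n(n+1)/2]², then subtract the first 26 terms.
∑_{k=1}^{74} k³ = [74×75/2]² = 2775² = 7700625
∑_{k=1}^{26} k³ = [26×27/2]² = 351² = 123201
∑_{k=27}^{74} k³ = 7700625 - 123201 = 7577424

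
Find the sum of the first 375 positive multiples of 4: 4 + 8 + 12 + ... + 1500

Factor out 4: = 4(1 + 2 + ... + 375) = 4 × n(n+1)/2
= 4 × 375×376/2
= 4 × 70500
= 282000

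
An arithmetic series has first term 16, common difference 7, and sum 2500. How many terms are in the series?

Using S = n/2 × [2a + (n-1)d]
2500 = n/2 × [2(16) + (n-1)(7)]
2500 = n/2 × [32 + 7n - 7]
5000 = n × [25 + 7n]
7n² + (25)n - 5000 = 0
Discriminant: Δ = (25)² - 4(7)(-5000) = 625 + 140000 = 140625
√Δ = 375
n = [-(25) + √Δ] / (2·7) = (-25 + 375) / 14 = 350 / 14 = 25
(The negative root is discarded since n must be a positive integer.)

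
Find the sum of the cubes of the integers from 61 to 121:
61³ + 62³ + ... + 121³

Use ∑_{k=1}^{n} k³ = [n(n+1)/2]², then subtract the first 60 terms.
∑_{k=1}^{121} k³ = [121×122/2]² = 7381² = 54479161
∑_{k=1}^{60} k³ = [60×61/2]² = 1830² = 3348900
∑_{k=61}^{121} k³ = 54479161 - 3348900 = 51130261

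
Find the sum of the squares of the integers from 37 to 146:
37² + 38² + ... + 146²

Use ∑_{k=1}^{n} k² = n(n+1)(2n+1)/6, then subtract the first 36 terms.
∑_{k=1}^{146} k² = 146×147×293/6 = 1048061
∑_{k=1}^{36} k² = 36×37×73/6 = 16206
∑_{k=37}^{146} k² = 1048061 - 16206 = 1031855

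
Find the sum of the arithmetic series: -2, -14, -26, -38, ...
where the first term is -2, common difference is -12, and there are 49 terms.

Sₙ = n/2 × (first + last)
Last term = a + (n-1)d = -2 + (49-1)×(-12) = -578
S_49 = 49/2 × (-2 + (-578))
S_49 = 49/2 × (-580) = -14210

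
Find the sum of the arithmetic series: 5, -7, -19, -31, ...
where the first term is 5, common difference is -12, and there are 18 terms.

Sₙ = n/2 × (first + last)
Last term = a + (n-1)d = 5 + (18-1)×(-12) = -199
S_18 = 18/2 × (5 + (-199))
S_18 = 18/2 × (-194) = -1746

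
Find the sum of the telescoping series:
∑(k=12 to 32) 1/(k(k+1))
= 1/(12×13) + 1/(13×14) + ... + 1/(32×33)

Partial fractions: 1/(k(k+1)) = 1/k - 1/(k+1)
The series telescopes:
= (1/12 - 1/13) + (1/13 - 1/14) + ... + (1/32 - 1/33)
= 1/12 - 1/33
= 7/132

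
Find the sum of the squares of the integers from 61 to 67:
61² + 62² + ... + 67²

Use ∑_{k=1}^{n} k² = n(n+1)(2n+1)/6, then subtract the first 60 terms.
∑_{k=1}^{67} k² = 67×68×135/6 = 102510
∑_{k=1}^{60} k² = 60×61×121/6 = 73810
∑_{k=61}^{67} k² = 102510 - 73810 = 28700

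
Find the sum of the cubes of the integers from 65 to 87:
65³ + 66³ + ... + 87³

Use ∑_{k=1}^{n} k³ = [n(n+1)/2]², then subtract the first 64 terms.
∑_{k=1}^{87} k³ = [87×88/2]² = 3828² = 14653584
∑_{k=1}^{64} k³ = [64×65/2]² = 2080² = 4326400
∑_{k=65}^{87} k³ = 14653584 - 4326400 = 10327184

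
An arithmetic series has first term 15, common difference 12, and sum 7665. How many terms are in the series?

Using S = n/2 × [2a + (n-1)d]
7665 = n/2 × [2(15) + (n-1)(12)]
7665 = n/2 × [30 + 12n - 12]
15330 = n × [18 + 12n]
12n² + (18)n - 15330 = 0
Discriminant: Δ = (18)² - 4(12)(-15330) = 324 + 735840 = 736164
√Δ = 858
n = [-(18) + √Δ] / (2·12) = (-18 + 858) / 24 = 840 / 24 = 35
(The negative root is discarded since n must be a positive integer.)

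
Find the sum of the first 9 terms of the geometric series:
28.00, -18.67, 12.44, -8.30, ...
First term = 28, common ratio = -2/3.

Sₙ = a(1 - rⁿ) / (1 - r)
S_9 = 28(1 - (-2/3)^9) / (1 - (-2/3))
S_9 = 28(1 - (-512/19683)) / (5/3)
S_9 = 113092/6561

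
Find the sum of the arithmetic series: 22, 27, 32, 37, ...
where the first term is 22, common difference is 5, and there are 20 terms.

Sₙ = n/2 × (first + last)
Last term = a + (n-1)d = 22 + (20-1)×5 = 117
S_20 = 20/2 × (22 + 117)
S_20 = 20/2 × 139 = 1390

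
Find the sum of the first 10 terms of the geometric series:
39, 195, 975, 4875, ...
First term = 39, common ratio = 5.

Sₙ = a(1 - rⁿ) / (1 - r)
S_10 = 39(1 - 5^10) / (1 - 5)
S_10 = 39(1 - 9765625) / (-4)
S_10 = 95214834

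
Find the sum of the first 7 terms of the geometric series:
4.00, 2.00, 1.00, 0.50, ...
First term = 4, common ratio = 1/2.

Sₙ = a(1 - rⁿ) / (1 - r)
S_7 = 4(1 - (1/2)^7) / (1 - (1/2))
S_7 = 4(1 - (1/128)) / (1/2)
S_7 = 127/16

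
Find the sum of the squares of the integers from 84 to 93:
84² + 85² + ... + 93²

Use ∑_{k=1}^{n} k² = n(n+1)(2n+1)/6, then subtract the first 83 terms.
∑_{k=1}^{93} k² = 93×94×187/6 = 272459
∑_{k=1}^{83} k² = 83×84×167/6 = 194054
∑_{k=84}^{93} k² = 272459 - 194054 = 78405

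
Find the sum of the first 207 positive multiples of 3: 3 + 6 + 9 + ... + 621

Factor out 3: = 3(1 + 2 + ... + 207) = 3 × n(n+1)/2
= 3 × 207×208/2
= 3 × 21528
= 64584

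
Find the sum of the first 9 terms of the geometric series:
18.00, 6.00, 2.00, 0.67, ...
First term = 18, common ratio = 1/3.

Sₙ = a(1 - rⁿ) / (1 - r)
S_9 = 18(1 - (1/3)^9) / (1 - (1/3))
S_9 = 18(1 - (1/19683)) / (2/3)
S_9 = 19682/729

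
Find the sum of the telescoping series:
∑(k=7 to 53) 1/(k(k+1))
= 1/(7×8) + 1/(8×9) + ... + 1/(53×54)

Partial fractions: 1/(k(k+1)) = 1/k - 1/(k+1)
The series telescopes:
= (1/7 - 1/8) + (1/8 - 1/9) + ... + (1/53 - 1/54)
= 1/7 - 1/54
= 47/378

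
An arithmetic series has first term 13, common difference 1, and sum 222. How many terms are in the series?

Using S = n/2 × [2a + (n-1)d]
222 = n/2 × [2(13) + (n-1)(1)]
222 = n/2 × [26 + 1n - 1]
444 = n × [25 + 1n]
1n² + (25)n - 444 = 0
Discriminant: Δ = (25)² - 4(1)(-444) = 625 + 1776 = 2401
√Δ = 49
n = [-(25) + √Δ] / (2·1) = (-25 + 49) / 2 = 24 / 2 = 12
(The negative root is discarded since n must be a positive integer.)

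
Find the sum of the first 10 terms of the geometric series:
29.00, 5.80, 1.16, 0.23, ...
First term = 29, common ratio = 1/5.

Sₙ = a(1 - rⁿ) / (1 - r)
S_10 = 29(1 - (1/5)^10) / (1 - (1/5))
S_10 = 29(1 - (1/9765625)) / (4/5)
S_10 = 70800774/1953125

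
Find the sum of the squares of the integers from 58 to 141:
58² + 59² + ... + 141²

Use ∑_{k=1}^{n} k² = n(n+1)(2n+1)/6, then subtract the first 57 terms.
∑_{k=1}^{141} k² = 141×142×283/6 = 944371
∑_{k=1}^{57} k² = 57×58×115/6 = 63365
∑_{k=58}^{141} k² = 944371 - 63365 = 881006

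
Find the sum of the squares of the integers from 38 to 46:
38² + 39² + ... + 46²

Use ∑_{k=1}^{n} k² = n(n+1)(2n+1)/6, then subtract the first 37 terms.
∑_{k=1}^{46} k² = 46×47×93/6 = 33511
∑_{k=1}^{37} k² = 37×38×75/6 = 17575
∑_{k=38}^{46} k² = 33511 - 17575 = 15936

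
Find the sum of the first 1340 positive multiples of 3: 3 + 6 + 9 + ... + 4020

Factor out 3: = 3(1 + 2 + ... + 1340) = 3 × n(n+1)/2
= 3 × 1340×1341/2
= 3 × 898470
= 2695410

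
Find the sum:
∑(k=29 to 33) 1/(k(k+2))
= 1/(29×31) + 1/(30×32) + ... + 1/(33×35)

Partial fractions: 1/(k(k+2)) = (1/2)[1/k - 1/(k+2)]
Telescoping leaves the first two and last two terms:
= (1/2)[1/29 + 1/30 - 1/34 - 1/35]
= 509/103530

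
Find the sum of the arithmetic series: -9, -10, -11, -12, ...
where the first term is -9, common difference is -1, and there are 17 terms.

Sₙ = n/2 × (first + last)
Last term = a + (n-1)d = -9 + (17-1)×(-1) = -25
S_17 = 17/2 × (-9 + (-25))
S_17 = 17/2 × (-34) = -289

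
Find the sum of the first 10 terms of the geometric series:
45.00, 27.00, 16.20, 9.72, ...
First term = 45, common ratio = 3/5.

Sₙ = a(1 - rⁿ) / (1 - r)
S_10 = 45(1 - (3/5)^10) / (1 - (3/5))
S_10 = 45(1 - (59049/9765625)) / (2/5)
S_10 = 43679592/390625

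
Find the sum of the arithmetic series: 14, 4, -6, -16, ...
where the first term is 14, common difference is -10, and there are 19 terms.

Sₙ = n/2 × (first + last)
Last term = a + (n-1)d = 14 + (19-1)×(-10) = -166
S_19 = 19/2 × (14 + (-166))
S_19 = 19/2 × (-152) = -1444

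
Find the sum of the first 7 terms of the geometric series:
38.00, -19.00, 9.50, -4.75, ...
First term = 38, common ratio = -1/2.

Sₙ = a(1 - rⁿ) / (1 - r)
S_7 = 38(1 - (-1/2)^7) / (1 - (-1/2))
S_7 = 38(1 - (-1/128)) / (3/2)
S_7 = 817/32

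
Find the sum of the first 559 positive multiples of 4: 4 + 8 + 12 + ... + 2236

Factor out 4: = 4(1 + 2 + ... + 559) = 4 × n(n+1)/2
= 4 × 559×560/2
= 4 × 156520
= 626080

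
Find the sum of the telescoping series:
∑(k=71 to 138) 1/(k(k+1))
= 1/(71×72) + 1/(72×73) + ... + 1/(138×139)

Partial fractions: 1/(k(k+1)) = 1/k - 1/(k+1)
The series telescopes:
= (1/71 - 1/72) + (1/72 - 1/73) + ... + (1/138 - 1/139)
= 1/71 - 1/139
= 68/9869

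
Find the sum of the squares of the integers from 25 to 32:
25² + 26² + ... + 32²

Use ∑_{k=1}^{n} k² = n(n+1)(2n+1)/6, then subtract the first 24 terms.
∑_{k=1}^{32} k² = 32×33×65/6 = 11440
∑_{k=1}^{24} k² = 24×25×49/6 = 4900
∑_{k=25}^{32} k² = 11440 - 4900 = 6540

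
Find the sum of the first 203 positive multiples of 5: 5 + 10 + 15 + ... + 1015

Factor out 5: = 5(1 + 2 + ... + 203) = 5 × n(n+1)/2
= 5 × 203×204/2
= 5 × 20706
= 103530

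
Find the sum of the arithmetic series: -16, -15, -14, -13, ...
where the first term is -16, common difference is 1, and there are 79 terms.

Sₙ = n/2 × (first + last)
Last term = a + (n-1)d = -16 + (79-1)×1 = 62
S_79 = 79/2 × (-16 + 62)
S_79 = 79/2 × 46 = 1817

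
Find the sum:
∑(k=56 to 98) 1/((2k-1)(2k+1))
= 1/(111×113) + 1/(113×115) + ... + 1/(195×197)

Partial fractions: 1/((2k-1)(2k+1)) = (1/2)[1/(2k-1) - 1/(2k+1)]
The series telescopes:
= (1/2)[1/111 - 1/197]
= 43/21867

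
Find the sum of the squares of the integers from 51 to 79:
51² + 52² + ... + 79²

Use ∑_{k=1}^{n} k² = n(n+1)(2n+1)/6, then subtract the first 50 terms.
∑_{k=1}^{79} k² = 79×80×159/6 = 167480
∑_{k=1}^{50} k² = 50×51×101/6 = 42925
∑_{k=51}^{79} k² = 167480 - 42925 = 124555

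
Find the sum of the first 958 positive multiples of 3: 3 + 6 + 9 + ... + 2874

Factor out 3: = 3(1 + 2 + ... + 958) = 3 × n(n+1)/2
= 3 × 958×959/2
= 3 × 459361
= 1378083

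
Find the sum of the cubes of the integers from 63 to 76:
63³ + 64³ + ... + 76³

Use ∑_{k=1}^{n} k³ = [n(n+1)/2]², then subtract the first 62 terms.
∑_{k=1}^{76} k³ = [76×77/2]² = 2926² = 8561476
∑_{k=1}^{62} k³ = [62×63/2]² = 1953² = 3814209
∑_{k=63}^{76} k³ = 8561476 - 3814209 = 4747267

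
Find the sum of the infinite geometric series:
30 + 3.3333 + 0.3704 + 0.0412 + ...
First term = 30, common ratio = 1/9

For |r| < 1, S = a / (1 - r)
S = 30 / (1 - (1/9))
S = 30 / (8/9)
S = 135/4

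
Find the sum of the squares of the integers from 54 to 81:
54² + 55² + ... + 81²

Use ∑_{k=1}^{n} k² = n(n+1)(2n+1)/6, then subtract the first 53 terms.
∑_{k=1}^{81} k² = 81×82×163/6 = 180441
∑_{k=1}^{53} k² = 53×54×107/6 = 51039
∑_{k=54}^{81} k² = 180441 - 51039 = 129402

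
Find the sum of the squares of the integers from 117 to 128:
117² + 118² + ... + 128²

Use ∑_{k=1}^{n} k² = n(n+1)(2n+1)/6, then subtract the first 116 terms.
∑_{k=1}^{128} k² = 128×129×257/6 = 707264
∑_{k=1}^{116} k² = 116×117×233/6 = 527046
∑_{k=117}^{128} k² = 707264 - 527046 = 180218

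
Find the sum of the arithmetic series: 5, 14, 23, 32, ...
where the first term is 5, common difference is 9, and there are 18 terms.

Sₙ = n/2 × (first + last)
Last term = a + (n-1)d = 5 + (18-1)×9 = 158
S_18 = 18/2 × (5 + 158)
S_18 = 18/2 × 163 = 1467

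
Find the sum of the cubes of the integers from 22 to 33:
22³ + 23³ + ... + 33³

Use ∑_{k=1}^{n} k³ = [n(n+1)/2]², then subtract the first 21 terms.
∑_{k=1}^{33} k³ = [33×34/2]² = 561² = 314721
∑_{k=1}^{21} k³ = [21×22/2]² = 231² = 53361
∑_{k=22}^{33} k³ = 314721 - 53361 = 261360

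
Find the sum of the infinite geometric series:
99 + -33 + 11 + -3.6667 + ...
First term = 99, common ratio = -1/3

For |r| < 1, S = a / (1 - r)
S = 99 / (1 - (-1/3))
S = 99 / (4/3)
S = 297/4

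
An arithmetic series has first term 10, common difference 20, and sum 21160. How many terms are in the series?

Using S = n/2 × [2a + (n-1)d]
21160 = n/2 × [2(10) + (n-1)(20)]
21160 = n/2 × [20 + 20n - 20]
42320 = n × [0 + 20n]
20n² + (0)n - 42320 = 0
Discriminant: Δ = (0)² - 4(20)(-42320) = 0 + 3385600 = 3385600
√Δ = 1840
n = [-(0) + √Δ] / (2·20) = (0 + 1840) / 40 = 1840 / 40 = 46
(The negative root is discarded since n must be a positive integer.)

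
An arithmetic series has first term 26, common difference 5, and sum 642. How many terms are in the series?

Using S = n/2 × [2a + (n-1)d]
642 = n/2 × [2(26) + (n-1)(5)]
642 = n/2 × [52 + 5n - 5]
1284 = n × [47 + 5n]
5n² + (47)n - 1284 = 0
Discriminant: Δ = (47)² - 4(5)(-1284) = 2209 + 25680 = 27889
√Δ = 167
n = [-(47) + √Δ] / (2·5) = (-47 + 167) / 10 = 120 / 10 = 12
(The negative root is discarded since n must be a positive integer.)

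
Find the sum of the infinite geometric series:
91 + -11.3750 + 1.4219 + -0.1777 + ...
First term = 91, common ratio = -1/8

For |r| < 1, S = a / (1 - r)
S = 91 / (1 - (-1/8))
S = 91 / (9/8)
S = 728/9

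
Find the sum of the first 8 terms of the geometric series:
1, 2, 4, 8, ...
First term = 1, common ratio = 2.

Sₙ = a(1 - rⁿ) / (1 - r)
S_8 = 1(1 - 2^8) / (1 - 2)
S_8 = 1(1 - 256) / (-1)
S_8 = 255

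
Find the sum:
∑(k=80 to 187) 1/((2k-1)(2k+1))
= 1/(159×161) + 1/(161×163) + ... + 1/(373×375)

Partial fractions: 1/((2k-1)(2k+1)) = (1/2)[1/(2k-1) - 1/(2k+1)]
The series telescopes:
= (1/2)[1/159 - 1/375]
= 12/6625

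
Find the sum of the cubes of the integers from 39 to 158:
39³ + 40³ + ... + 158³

Use ∑_{k=1}^{n} k³ = [n(n+1)/2]², then subtract the first 38 terms.
∑_{k=1}^{158} k³ = [158×159/2]² = 12561² = 157778721
∑_{k=1}^{38} k³ = [38×39/2]² = 741² = 549081
∑_{k=39}^{158} k³ = 157778721 - 549081 = 157229640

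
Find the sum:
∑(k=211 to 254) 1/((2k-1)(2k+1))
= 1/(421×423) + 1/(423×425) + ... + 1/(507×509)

Partial fractions: 1/((2k-1)(2k+1)) = (1/2)[1/(2k-1) - 1/(2k+1)]
The series telescopes:
= (1/2)[1/421 - 1/509]
= 44/214289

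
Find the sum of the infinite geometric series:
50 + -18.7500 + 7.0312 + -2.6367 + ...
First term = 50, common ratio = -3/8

For |r| < 1, S = a / (1 - r)
S = 50 / (1 - (-3/8))
S = 50 / (11/8)
S = 400/11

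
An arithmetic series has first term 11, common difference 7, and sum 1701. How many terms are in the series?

Using S = n/2 × [2a + (n-1)d]
1701 = n/2 × [2(11) + (n-1)(7)]
1701 = n/2 × [22 + 7n - 7]
3402 = n × [15 + 7n]
7n² + (15)n - 3402 = 0
Discriminant: Δ = (15)² - 4(7)(-3402) = 225 + 95256 = 95481
√Δ = 309
n = [-(15) + √Δ] / (2·7) = (-15 + 309) / 14 = 294 / 14 = 21
(The negative root is discarded since n must be a positive integer.)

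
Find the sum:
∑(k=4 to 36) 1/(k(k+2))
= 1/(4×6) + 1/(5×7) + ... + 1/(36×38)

Partial fractions: 1/(k(k+2)) = (1/2)[1/k - 1/(k+2)]
Telescoping leaves the first two and last two terms:
= (1/2)[1/4 + 1/5 - 1/37 - 1/38]
= 5577/28120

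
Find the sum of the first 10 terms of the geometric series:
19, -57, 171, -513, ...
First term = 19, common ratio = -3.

Sₙ = a(1 - rⁿ) / (1 - r)
S_10 = 19(1 - (-3)^10) / (1 - (-3))
S_10 = 19(1 - 59049) / (4)
S_10 = -280478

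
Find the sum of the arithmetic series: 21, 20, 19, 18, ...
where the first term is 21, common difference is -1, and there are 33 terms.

Sₙ = n/2 × (first + last)
Last term = a + (n-1)d = 21 + (33-1)×(-1) = -11
S_33 = 33/2 × (21 + (-11))
S_33 = 33/2 × 10 = 165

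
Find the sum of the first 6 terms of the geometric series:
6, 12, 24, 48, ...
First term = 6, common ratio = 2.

Sₙ = a(1 - rⁿ) / (1 - r)
S_6 = 6(1 - 2^6) / (1 - 2)
S_6 = 6(1 - 64) / (-1)
S_6 = 378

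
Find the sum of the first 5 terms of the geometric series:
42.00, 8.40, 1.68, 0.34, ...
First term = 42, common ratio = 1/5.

Sₙ = a(1 - rⁿ) / (1 - r)
S_5 = 42(1 - (1/5)^5) / (1 - (1/5))
S_5 = 42(1 - (1/3125)) / (4/5)
S_5 = 32802/625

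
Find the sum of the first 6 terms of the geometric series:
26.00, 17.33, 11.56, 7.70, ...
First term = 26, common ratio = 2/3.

Sₙ = a(1 - rⁿ) / (1 - r)
S_6 = 26(1 - (2/3)^6) / (1 - (2/3))
S_6 = 26(1 - (64/729)) / (1/3)
S_6 = 17290/243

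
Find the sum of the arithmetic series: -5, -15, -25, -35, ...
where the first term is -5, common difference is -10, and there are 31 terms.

Sₙ = n/2 × (first + last)
Last term = a + (n-1)d = -5 + (31-1)×(-10) = -305
S_31 = 31/2 × (-5 + (-305))
S_31 = 31/2 × (-310) = -4805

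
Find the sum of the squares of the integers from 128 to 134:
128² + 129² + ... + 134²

Use ∑_{k=1}^{n} k² = n(n+1)(2n+1)/6, then subtract the first 127 terms.
∑_{k=1}^{134} k² = 134×135×269/6 = 811035
∑_{k=1}^{127} k² = 127×128×255/6 = 690880
∑_{k=128}^{134} k² = 811035 - 690880 = 120155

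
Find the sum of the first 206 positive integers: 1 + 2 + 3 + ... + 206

Formula: ∑k = n(n+1)/2
= 206×207/2
= 42642/2
= 21321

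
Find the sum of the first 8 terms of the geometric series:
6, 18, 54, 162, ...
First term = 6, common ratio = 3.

Sₙ = a(1 - rⁿ) / (1 - r)
S_8 = 6(1 - 3^8) / (1 - 3)
S_8 = 6(1 - 6561) / (-2)
S_8 = 19680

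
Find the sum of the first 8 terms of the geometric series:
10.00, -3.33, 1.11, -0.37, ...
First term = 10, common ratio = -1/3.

Sₙ = a(1 - rⁿ) / (1 - r)
S_8 = 10(1 - (-1/3)^8) / (1 - (-1/3))
S_8 = 10(1 - (1/6561)) / (4/3)
S_8 = 16400/2187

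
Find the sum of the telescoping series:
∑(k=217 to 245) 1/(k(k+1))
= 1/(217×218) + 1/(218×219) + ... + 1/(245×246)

Partial fractions: 1/(k(k+1)) = 1/k - 1/(k+1)
The series telescopes:
= (1/217 - 1/218) + (1/218 - 1/219) + ... + (1/245 - 1/246)
= 1/217 - 1/246
= 29/53382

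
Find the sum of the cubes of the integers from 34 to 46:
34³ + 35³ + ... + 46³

Use ∑_{k=1}^{n} k³ = [n(n+1)/2]², then subtract the first 33 terms.
∑_{k=1}^{46} k³ = [46×47/2]² = 1081² = 1168561
∑_{k=1}^{33} k³ = [33×34/2]² = 561² = 314721
∑_{k=34}^{46} k³ = 1168561 - 314721 = 853840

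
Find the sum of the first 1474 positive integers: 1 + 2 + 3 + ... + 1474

Formula: ∑k = n(n+1)/2
= 1474×1475/2
= 2174150/2
= 1087075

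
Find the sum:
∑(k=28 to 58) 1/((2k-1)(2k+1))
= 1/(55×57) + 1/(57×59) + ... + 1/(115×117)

Partial fractions: 1/((2k-1)(2k+1)) = (1/2)[1/(2k-1) - 1/(2k+1)]
The series telescopes:
= (1/2)[1/55 - 1/117]
= 31/6435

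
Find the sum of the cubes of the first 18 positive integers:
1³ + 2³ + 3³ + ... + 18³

Formula: ∑k³ = [n(n+1)/2]²
= [18×19/2]²
= 171²
= 29241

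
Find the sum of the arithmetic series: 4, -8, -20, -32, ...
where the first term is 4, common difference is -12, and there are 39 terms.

Sₙ = n/2 × (first + last)
Last term = a + (n-1)d = 4 + (39-1)×(-12) = -452
S_39 = 39/2 × (4 + (-452))
S_39 = 39/2 × (-448) = -8736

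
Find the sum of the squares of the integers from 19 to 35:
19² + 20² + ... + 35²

Use ∑_{k=1}^{n} k² = n(n+1)(2n+1)/6, then subtract the first 18 terms.
∑_{k=1}^{35} k² = 35×36×71/6 = 14910
∑_{k=1}^{18} k² = 18×19×37/6 = 2109
∑_{k=19}^{35} k² = 14910 - 2109 = 12801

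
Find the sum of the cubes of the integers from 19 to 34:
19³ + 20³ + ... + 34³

Use ∑_{k=1}^{n} k³ = [n(n+1)/2]², then subtract the first 18 terms.
∑_{k=1}^{34} k³ = [34×35/2]² = 595² = 354025
∑_{k=1}^{18} k³ = [18×19/2]² = 171² = 29241
∑_{k=19}^{34} k³ = 354025 - 29241 = 324784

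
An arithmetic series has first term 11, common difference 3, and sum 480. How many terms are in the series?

Using S = n/2 × [2a + (n-1)d]
480 = n/2 × [2(11) + (n-1)(3)]
480 = n/2 × [22 + 3n - 3]
960 = n × [19 + 3n]
3n² + (19)n - 960 = 0
Discriminant: Δ = (19)² - 4(3)(-960) = 361 + 11520 = 11881
√Δ = 109
n = [-(19) + √Δ] / (2·3) = (-19 + 109) / 6 = 90 / 6 = 15
(The negative root is discarded since n must be a positive integer.)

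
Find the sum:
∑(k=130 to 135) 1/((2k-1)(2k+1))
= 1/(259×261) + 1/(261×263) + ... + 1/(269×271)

Partial fractions: 1/((2k-1)(2k+1)) = (1/2)[1/(2k-1) - 1/(2k+1)]
The series telescopes:
= (1/2)[1/259 - 1/271]
= 6/70189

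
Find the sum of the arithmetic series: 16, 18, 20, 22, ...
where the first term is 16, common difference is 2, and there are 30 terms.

Sₙ = n/2 × (first + last)
Last term = a + (n-1)d = 16 + (30-1)×2 = 74
S_30 = 30/2 × (16 + 74)
S_30 = 30/2 × 90 = 1350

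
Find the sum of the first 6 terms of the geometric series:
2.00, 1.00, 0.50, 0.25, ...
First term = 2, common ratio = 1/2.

Sₙ = a(1 - rⁿ) / (1 - r)
S_6 = 2(1 - (1/2)^6) / (1 - (1/2))
S_6 = 2(1 - (1/64)) / (1/2)
S_6 = 63/16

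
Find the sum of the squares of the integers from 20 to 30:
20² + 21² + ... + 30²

Use ∑_{k=1}^{n} k² = n(n+1)(2n+1)/6, then subtract the first 19 terms.
∑_{k=1}^{30} k² = 30×31×61/6 = 9455
∑_{k=1}^{19} k² = 19×20×39/6 = 2470
∑_{k=20}^{30} k² = 9455 - 2470 = 6985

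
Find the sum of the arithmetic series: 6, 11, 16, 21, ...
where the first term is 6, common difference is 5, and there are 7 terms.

Sₙ = n/2 × (first + last)
Last term = a + (n-1)d = 6 + (7-1)×5 = 36
S_7 = 7/2 × (6 + 36)
S_7 = 7/2 × 42 = 147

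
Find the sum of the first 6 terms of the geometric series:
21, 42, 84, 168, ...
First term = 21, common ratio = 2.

Sₙ = a(1 - rⁿ) / (1 - r)
S_6 = 21(1 - 2^6) / (1 - 2)
S_6 = 21(1 - 64) / (-1)
S_6 = 1323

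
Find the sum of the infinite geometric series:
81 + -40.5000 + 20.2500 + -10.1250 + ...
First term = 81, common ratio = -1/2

For |r| < 1, S = a / (1 - r)
S = 81 / (1 - (-1/2))
S = 81 / (3/2)
S = 54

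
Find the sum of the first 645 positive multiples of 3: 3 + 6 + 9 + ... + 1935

Factor out 3: = 3(1 + 2 + ... + 645) = 3 × n(n+1)/2
= 3 × 645×646/2
= 3 × 208335
= 625005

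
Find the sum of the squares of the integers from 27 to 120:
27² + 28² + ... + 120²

Use ∑_{k=1}^{n} k² = n(n+1)(2n+1)/6, then subtract the first 26 terms.
∑_{k=1}^{120} k² = 120×121×241/6 = 583220
∑_{k=1}^{26} k² = 26×27×53/6 = 6201
∑_{k=27}^{120} k² = 583220 - 6201 = 577019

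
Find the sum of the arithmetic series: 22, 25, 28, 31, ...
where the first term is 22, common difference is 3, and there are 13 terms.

Sₙ = n/2 × (first + last)
Last term = a + (n-1)d = 22 + (13-1)×3 = 58
S_13 = 13/2 × (22 + 58)
S_13 = 13/2 × 80 = 520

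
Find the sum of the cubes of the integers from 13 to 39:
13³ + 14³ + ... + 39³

Use ∑_{k=1}^{n} k³ = [n(n+1)/2]², then subtract the first 12 terms.
∑_{k=1}^{39} k³ = [39×40/2]² = 780² = 608400
∑_{k=1}^{12} k³ = [12×13/2]² = 78² = 6084
∑_{k=13}^{39} k³ = 608400 - 6084 = 602316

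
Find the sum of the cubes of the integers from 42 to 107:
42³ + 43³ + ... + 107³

Use ∑_{k=1}^{n} k³ = [n(n+1)/2]², then subtract the first 41 terms.
∑_{k=1}^{107} k³ = [107×108/2]² = 5778² = 33385284
∑_{k=1}^{41} k³ = [41×42/2]² = 861² = 741321
∑_{k=42}^{107} k³ = 33385284 - 741321 = 32643963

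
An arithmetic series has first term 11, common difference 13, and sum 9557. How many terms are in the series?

Using S = n/2 × [2a + (n-1)d]
9557 = n/2 × [2(11) + (n-1)(13)]
9557 = n/2 × [22 + 13n - 13]
19114 = n × [9 + 13n]
13n² + (9)n - 19114 = 0
Discriminant: Δ = (9)² - 4(13)(-19114) = 81 + 993928 = 994009
√Δ = 997
n = [-(9) + √Δ] / (2·13) = (-9 + 997) / 26 = 988 / 26 = 38
(The negative root is discarded since n must be a positive integer.)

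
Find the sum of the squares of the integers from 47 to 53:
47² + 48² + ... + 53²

Use ∑_{k=1}^{n} k² = n(n+1)(2n+1)/6, then subtract the first 46 terms.
∑_{k=1}^{53} k² = 53×54×107/6 = 51039
∑_{k=1}^{46} k² = 46×47×93/6 = 33511
∑_{k=47}^{53} k² = 51039 - 33511 = 17528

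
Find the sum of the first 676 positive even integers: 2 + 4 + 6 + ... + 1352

Sum of first n even numbers = n(n+1)
= 676×677
= 457652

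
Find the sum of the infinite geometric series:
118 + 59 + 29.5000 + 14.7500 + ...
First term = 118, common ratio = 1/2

For |r| < 1, S = a / (1 - r)
S = 118 / (1 - (1/2))
S = 118 / (1/2)
S = 236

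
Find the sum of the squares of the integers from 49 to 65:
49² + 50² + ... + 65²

Use ∑_{k=1}^{n} k² = n(n+1)(2n+1)/6, then subtract the first 48 terms.
∑_{k=1}^{65} k² = 65×66×131/6 = 93665
∑_{k=1}^{48} k² = 48×49×97/6 = 38024
∑_{k=49}^{65} k² = 93665 - 38024 = 55641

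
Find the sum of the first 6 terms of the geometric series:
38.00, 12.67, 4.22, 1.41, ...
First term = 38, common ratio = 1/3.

Sₙ = a(1 - rⁿ) / (1 - r)
S_6 = 38(1 - (1/3)^6) / (1 - (1/3))
S_6 = 38(1 - (1/729)) / (2/3)
S_6 = 13832/243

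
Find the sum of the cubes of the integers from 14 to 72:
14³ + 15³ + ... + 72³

Use ∑_{k=1}^{n} k³ = [n(n+1)/2]², then subtract the first 13 terms.
∑_{k=1}^{72} k³ = [72×73/2]² = 2628² = 6906384
∑_{k=1}^{13} k³ = [13×14/2]² = 91² = 8281
∑_{k=14}^{72} k³ = 6906384 - 8281 = 6898103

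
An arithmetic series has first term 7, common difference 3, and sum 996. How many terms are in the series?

Using S = n/2 × [2a + (n-1)d]
996 = n/2 × [2(7) + (n-1)(3)]
996 = n/2 × [14 + 3n - 3]
1992 = n × [11 + 3n]
3n² + (11)n - 1992 = 0
Discriminant: Δ = (11)² - 4(3)(-1992) = 121 + 23904 = 24025
√Δ = 155
n = [-(11) + √Δ] / (2·3) = (-11 + 155) / 6 = 144 / 6 = 24
(The negative root is discarded since n must be a positive integer.)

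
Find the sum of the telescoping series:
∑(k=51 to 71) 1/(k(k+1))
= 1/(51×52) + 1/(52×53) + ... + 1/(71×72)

Partial fractions: 1/(k(k+1)) = 1/k - 1/(k+1)
The series telescopes:
= (1/51 - 1/52) + (1/52 - 1/53) + ... + (1/71 - 1/72)
= 1/51 - 1/72
= 7/1224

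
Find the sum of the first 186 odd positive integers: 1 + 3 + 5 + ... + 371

Sum of first n odd numbers = n²
= 186²
= 34596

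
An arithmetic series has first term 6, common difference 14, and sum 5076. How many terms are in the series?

Using S = n/2 × [2a + (n-1)d]
5076 = n/2 × [2(6) + (n-1)(14)]
5076 = n/2 × [12 + 14n - 14]
10152 = n × [-2 + 14n]
14n² + (-2)n - 10152 = 0
Discriminant: Δ = (-2)² - 4(14)(-10152) = 4 + 568512 = 568516
√Δ = 754
n = [-(-2) + √Δ] / (2·14) = (2 + 754) / 28 = 756 / 28 = 27
(The negative root is discarded since n must be a positive integer.)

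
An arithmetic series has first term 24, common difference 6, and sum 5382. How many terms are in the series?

Using S = n/2 × [2a + (n-1)d]
5382 = n/2 × [2(24) + (n-1)(6)]
5382 = n/2 × [48 + 6n - 6]
10764 = n × [42 + 6n]
6n² + (42)n - 10764 = 0
Discriminant: Δ = (42)² - 4(6)(-10764) = 1764 + 258336 = 260100
√Δ = 510
n = [-(42) + √Δ] / (2·6) = (-42 + 510) / 12 = 468 / 12 = 39
(The negative root is discarded since n must be a positive integer.)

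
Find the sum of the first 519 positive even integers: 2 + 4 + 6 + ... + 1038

Sum of first n even numbers = n(n+1)
= 519×520
= 269880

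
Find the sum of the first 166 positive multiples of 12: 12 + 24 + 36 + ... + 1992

Factor out 12: = 12(1 + 2 + ... + 166) = 12 × n(n+1)/2
= 12 × 166×167/2
= 12 × 13861
= 166332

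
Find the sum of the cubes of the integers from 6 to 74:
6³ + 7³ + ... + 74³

Use ∑_{k=1}^{n} k³ = [n(n+1)/2]², then subtract the first 5 terms.
∑_{k=1}^{74} k³ = [74×75/2]² = 2775² = 7700625
∑_{k=1}^{5} k³ = [5×6/2]² = 15² = 225
∑_{k=6}^{74} k³ = 7700625 - 225 = 7700400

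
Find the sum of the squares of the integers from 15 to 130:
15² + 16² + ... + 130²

Use ∑_{k=1}^{n} k² = n(n+1)(2n+1)/6, then subtract the first 14 terms.
∑_{k=1}^{130} k² = 130×131×261/6 = 740805
∑_{k=1}^{14} k² = 14×15×29/6 = 1015
∑_{k=15}^{130} k² = 740805 - 1015 = 739790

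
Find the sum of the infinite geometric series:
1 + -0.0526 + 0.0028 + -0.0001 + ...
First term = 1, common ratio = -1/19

For |r| < 1, S = a / (1 - r)
S = 1 / (1 - (-1/19))
S = 1 / (20/19)
S = 19/20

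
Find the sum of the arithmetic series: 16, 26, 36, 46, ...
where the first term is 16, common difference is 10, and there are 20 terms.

Sₙ = n/2 × (first + last)
Last term = a + (n-1)d = 16 + (20-1)×10 = 206
S_20 = 20/2 × (16 + 206)
S_20 = 20/2 × 222 = 2220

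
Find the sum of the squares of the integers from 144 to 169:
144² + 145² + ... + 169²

Use ∑_{k=1}^{n} k² = n(n+1)(2n+1)/6, then subtract the first 143 terms.
∑_{k=1}^{169} k² = 169×170×339/6 = 1623245
∑_{k=1}^{143} k² = 143×144×287/6 = 984984
∑_{k=144}^{169} k² = 1623245 - 984984 = 638261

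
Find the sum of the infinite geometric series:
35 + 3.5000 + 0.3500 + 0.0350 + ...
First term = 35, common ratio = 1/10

For |r| < 1, S = a / (1 - r)
S = 35 / (1 - (1/10))
S = 35 / (9/10)
S = 350/9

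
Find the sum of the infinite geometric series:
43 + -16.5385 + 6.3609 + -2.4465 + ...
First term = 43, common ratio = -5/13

For |r| < 1, S = a / (1 - r)
S = 43 / (1 - (-5/13))
S = 43 / (18/13)
S = 559/18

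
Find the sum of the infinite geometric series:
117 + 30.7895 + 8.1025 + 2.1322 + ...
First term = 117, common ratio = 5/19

For |r| < 1, S = a / (1 - r)
S = 117 / (1 - (5/19))
S = 117 / (14/19)
S = 2223/14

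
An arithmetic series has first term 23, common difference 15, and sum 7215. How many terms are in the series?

Using S = n/2 × [2a + (n-1)d]
7215 = n/2 × [2(23) + (n-1)(15)]
7215 = n/2 × [46 + 15n - 15]
14430 = n × [31 + 15n]
15n² + (31)n - 14430 = 0
Discriminant: Δ = (31)² - 4(15)(-14430) = 961 + 865800 = 866761
√Δ = 931
n = [-(31) + √Δ] / (2·15) = (-31 + 931) / 30 = 900 / 30 = 30
(The negative root is discarded since n must be a positive integer.)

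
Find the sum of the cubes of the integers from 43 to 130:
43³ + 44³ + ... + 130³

Use ∑_{k=1}^{n} k³ = [n(n+1)/2]², then subtract the first 42 terms.
∑_{k=1}^{130} k³ = [130×131/2]² = 8515² = 72505225
∑_{k=1}^{42} k³ = [42×43/2]² = 903² = 815409
∑_{k=43}^{130} k³ = 72505225 - 815409 = 71689816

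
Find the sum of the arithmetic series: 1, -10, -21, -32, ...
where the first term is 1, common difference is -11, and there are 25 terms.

Sₙ = n/2 × (first + last)
Last term = a + (n-1)d = 1 + (25-1)×(-11) = -263
S_25 = 25/2 × (1 + (-263))
S_25 = 25/2 × (-262) = -3275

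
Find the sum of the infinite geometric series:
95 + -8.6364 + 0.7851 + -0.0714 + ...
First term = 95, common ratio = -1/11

For |r| < 1, S = a / (1 - r)
S = 95 / (1 - (-1/11))
S = 95 / (12/11)
S = 1045/12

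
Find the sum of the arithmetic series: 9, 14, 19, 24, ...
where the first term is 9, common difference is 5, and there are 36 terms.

Sₙ = n/2 × (first + last)
Last term = a + (n-1)d = 9 + (36-1)×5 = 184
S_36 = 36/2 × (9 + 184)
S_36 = 36/2 × 193 = 3474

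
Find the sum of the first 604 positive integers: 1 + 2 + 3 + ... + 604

Formula: ∑k = n(n+1)/2
= 604×605/2
= 365420/2
= 182710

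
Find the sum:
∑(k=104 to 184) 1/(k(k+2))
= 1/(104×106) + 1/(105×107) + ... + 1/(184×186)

Partial fractions: 1/(k(k+2)) = (1/2)[1/k - 1/(k+2)]
Telescoping leaves the first two and last two terms:
= (1/2)[1/104 + 1/105 - 1/185 - 1/186]
= 34893/8350160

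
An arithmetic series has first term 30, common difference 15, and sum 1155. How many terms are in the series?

Using S = n/2 × [2a + (n-1)d]
1155 = n/2 × [2(30) + (n-1)(15)]
1155 = n/2 × [60 + 15n - 15]
2310 = n × [45 + 15n]
15n² + (45)n - 2310 = 0
Discriminant: Δ = (45)² - 4(15)(-2310) = 2025 + 138600 = 140625
√Δ = 375
n = [-(45) + √Δ] / (2·15) = (-45 + 375) / 30 = 330 / 30 = 11
(The negative root is discarded since n must be a positive integer.)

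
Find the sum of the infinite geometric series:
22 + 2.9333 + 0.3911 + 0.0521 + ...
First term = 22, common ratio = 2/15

For |r| < 1, S = a / (1 - r)
S = 22 / (1 - (2/15))
S = 22 / (13/15)
S = 330/13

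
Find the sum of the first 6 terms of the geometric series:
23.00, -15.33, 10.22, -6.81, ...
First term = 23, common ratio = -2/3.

Sₙ = a(1 - rⁿ) / (1 - r)
S_6 = 23(1 - (-2/3)^6) / (1 - (-2/3))
S_6 = 23(1 - (64/729)) / (5/3)
S_6 = 3059/243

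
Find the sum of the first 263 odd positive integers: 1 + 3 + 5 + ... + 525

Sum of first n odd numbers = n²
= 263²
= 69169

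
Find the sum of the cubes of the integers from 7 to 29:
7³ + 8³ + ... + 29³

Use ∑_{k=1}^{n} k³ = [n(n+1)/2]², then subtract the first 6 terms.
∑_{k=1}^{29} k³ = [29×30/2]² = 435² = 189225
∑_{k=1}^{6} k³ = [6×7/2]² = 21² = 441
∑_{k=7}^{29} k³ = 189225 - 441 = 188784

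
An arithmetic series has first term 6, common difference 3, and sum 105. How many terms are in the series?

Using S = n/2 × [2a + (n-1)d]
105 = n/2 × [2(6) + (n-1)(3)]
105 = n/2 × [12 + 3n - 3]
210 = n × [9 + 3n]
3n² + (9)n - 210 = 0
Discriminant: Δ = (9)² - 4(3)(-210) = 81 + 2520 = 2601
√Δ = 51
n = [-(9) + √Δ] / (2·3) = (-9 + 51) / 6 = 42 / 6 = 7
(The negative root is discarded since n must be a positive integer.)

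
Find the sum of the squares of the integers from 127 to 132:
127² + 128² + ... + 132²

Use ∑_{k=1}^{n} k² = n(n+1)(2n+1)/6, then subtract the first 126 terms.
∑_{k=1}^{132} k² = 132×133×265/6 = 775390
∑_{k=1}^{126} k² = 126×127×253/6 = 674751
∑_{k=127}^{132} k² = 775390 - 674751 = 100639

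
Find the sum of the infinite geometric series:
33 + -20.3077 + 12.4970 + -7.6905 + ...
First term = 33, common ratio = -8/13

For |r| < 1, S = a / (1 - r)
S = 33 / (1 - (-8/13))
S = 33 / (21/13)
S = 143/7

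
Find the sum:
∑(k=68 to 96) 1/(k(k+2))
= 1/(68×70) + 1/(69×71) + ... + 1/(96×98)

Partial fractions: 1/(k(k+2)) = (1/2)[1/k - 1/(k+2)]
Telescoping leaves the first two and last two terms:
= (1/2)[1/68 + 1/69 - 1/97 - 1/98]
= 193691/44602152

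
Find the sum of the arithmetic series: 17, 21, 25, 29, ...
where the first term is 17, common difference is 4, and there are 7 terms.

Sₙ = n/2 × (first + last)
Last term = a + (n-1)d = 17 + (7-1)×4 = 41
S_7 = 7/2 × (17 + 41)
S_7 = 7/2 × 58 = 203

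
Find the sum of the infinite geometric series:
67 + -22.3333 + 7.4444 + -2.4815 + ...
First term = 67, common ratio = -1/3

For |r| < 1, S = a / (1 - r)
S = 67 / (1 - (-1/3))
S = 67 / (4/3)
S = 201/4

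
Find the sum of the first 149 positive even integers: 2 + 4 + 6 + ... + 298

Sum of first n even numbers = n(n+1)
= 149×150
= 22350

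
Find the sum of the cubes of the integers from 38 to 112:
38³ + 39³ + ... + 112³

Use ∑_{k=1}^{n} k³ = [n(n+1)/2]², then subtract the first 37 terms.
∑_{k=1}^{112} k³ = [112×113/2]² = 6328² = 40043584
∑_{k=1}^{37} k³ = [37×38/2]² = 703² = 494209
∑_{k=38}^{112} k³ = 40043584 - 494209 = 39549375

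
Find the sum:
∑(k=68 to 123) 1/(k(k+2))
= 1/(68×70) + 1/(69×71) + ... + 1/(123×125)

Partial fractions: 1/(k(k+2)) = (1/2)[1/k - 1/(k+2)]
Telescoping leaves the first two and last two terms:
= (1/2)[1/68 + 1/69 - 1/124 - 1/125]
= 119399/18181500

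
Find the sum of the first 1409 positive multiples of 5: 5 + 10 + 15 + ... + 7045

Factor out 5: = 5(1 + 2 + ... + 1409) = 5 × n(n+1)/2
= 5 × 1409×1410/2
= 5 × 993345
= 4966725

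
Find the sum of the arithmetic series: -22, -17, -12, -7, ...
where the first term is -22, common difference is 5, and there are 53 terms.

Sₙ = n/2 × (first + last)
Last term = a + (n-1)d = -22 + (53-1)×5 = 238
S_53 = 53/2 × (-22 + 238)
S_53 = 53/2 × 216 = 5724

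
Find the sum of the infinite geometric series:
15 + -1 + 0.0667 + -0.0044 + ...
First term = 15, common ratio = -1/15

For |r| < 1, S = a / (1 - r)
S = 15 / (1 - (-1/15))
S = 15 / (16/15)
S = 225/16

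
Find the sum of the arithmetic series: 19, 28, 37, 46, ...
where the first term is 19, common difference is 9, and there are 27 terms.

Sₙ = n/2 × (first + last)
Last term = a + (n-1)d = 19 + (27-1)×9 = 253
S_27 = 27/2 × (19 + 253)
S_27 = 27/2 × 272 = 3672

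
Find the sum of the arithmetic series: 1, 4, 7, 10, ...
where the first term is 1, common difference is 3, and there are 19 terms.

Sₙ = n/2 × (first + last)
Last term = a + (n-1)d = 1 + (19-1)×3 = 55
S_19 = 19/2 × (1 + 55)
S_19 = 19/2 × 56 = 532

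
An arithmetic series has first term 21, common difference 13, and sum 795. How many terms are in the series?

Using S = n/2 × [2a + (n-1)d]
795 = n/2 × [2(21) + (n-1)(13)]
795 = n/2 × [42 + 13n - 13]
1590 = n × [29 + 13n]
13n² + (29)n - 1590 = 0
Discriminant: Δ = (29)² - 4(13)(-1590) = 841 + 82680 = 83521
√Δ = 289
n = [-(29) + √Δ] / (2·13) = (-29 + 289) / 26 = 260 / 26 = 10
(The negative root is discarded since n must be a positive integer.)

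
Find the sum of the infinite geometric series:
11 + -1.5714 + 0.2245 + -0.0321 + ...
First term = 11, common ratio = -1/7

For |r| < 1, S = a / (1 - r)
S = 11 / (1 - (-1/7))
S = 11 / (8/7)
S = 77/8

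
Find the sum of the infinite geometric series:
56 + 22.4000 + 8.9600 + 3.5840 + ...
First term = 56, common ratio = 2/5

For |r| < 1, S = a / (1 - r)
S = 56 / (1 - (2/5))
S = 56 / (3/5)
S = 280/3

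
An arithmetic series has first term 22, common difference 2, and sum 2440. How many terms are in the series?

Using S = n/2 × [2a + (n-1)d]
2440 = n/2 × [2(22) + (n-1)(2)]
2440 = n/2 × [44 + 2n - 2]
4880 = n × [42 + 2n]
2n² + (42)n - 4880 = 0
Discriminant: Δ = (42)² - 4(2)(-4880) = 1764 + 39040 = 40804
√Δ = 202
n = [-(42) + √Δ] / (2·2) = (-42 + 202) / 4 = 160 / 4 = 40
(The negative root is discarded since n must be a positive integer.)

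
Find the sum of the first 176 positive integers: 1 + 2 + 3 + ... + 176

Formula: ∑k = n(n+1)/2
= 176×177/2
= 31152/2
= 15576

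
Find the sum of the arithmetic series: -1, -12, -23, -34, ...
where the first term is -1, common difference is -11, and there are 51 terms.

Sₙ = n/2 × (first + last)
Last term = a + (n-1)d = -1 + (51-1)×(-11) = -551
S_51 = 51/2 × (-1 + (-551))
S_51 = 51/2 × (-552) = -14076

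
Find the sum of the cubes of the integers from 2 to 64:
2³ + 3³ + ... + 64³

Use ∑_{k=1}^{n} k³ = [n(n+1)/2]², then subtract the first 1 terms.
∑_{k=1}^{64} k³ = [64×65/2]² = 2080² = 4326400
∑_{k=1}^{1} k³ = [1×2/2]² = 1² = 1
∑_{k=2}^{64} k³ = 4326400 - 1 = 4326399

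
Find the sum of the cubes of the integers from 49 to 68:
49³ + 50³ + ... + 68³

Use ∑_{k=1}^{n} k³ = [n(n+1)/2]², then subtract the first 48 terms.
∑_{k=1}^{68} k³ = [68×69/2]² = 2346² = 5503716
∑_{k=1}^{48} k³ = [48×49/2]² = 1176² = 1382976
∑_{k=49}^{68} k³ = 5503716 - 1382976 = 4120740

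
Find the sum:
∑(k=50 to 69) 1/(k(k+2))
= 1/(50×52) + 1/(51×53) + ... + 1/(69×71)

Partial fractions: 1/(k(k+2)) = (1/2)[1/k - 1/(k+2)]
Telescoping leaves the first two and last two terms:
= (1/2)[1/50 + 1/51 - 1/70 - 1/71]
= 7121/1267350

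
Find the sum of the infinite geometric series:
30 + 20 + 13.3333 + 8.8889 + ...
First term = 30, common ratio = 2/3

For |r| < 1, S = a / (1 - r)
S = 30 / (1 - (2/3))
S = 30 / (1/3)
S = 90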